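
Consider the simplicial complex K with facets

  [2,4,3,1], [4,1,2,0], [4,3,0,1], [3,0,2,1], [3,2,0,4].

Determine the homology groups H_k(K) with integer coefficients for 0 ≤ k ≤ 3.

H_0 = Z,  H_1 = 0,  H_2 = 0,  H_3 = Z.

K has 5 vertices, 10 edges, 10 triangles, 5 3-simplices.
rank ∂_0 = 0, rank ∂_1 = 4 ⇒ b_0 = 5 − 0 − 4 = 1; all invariant factors of ∂_1 are 1 so no torsion. So H_0 ≅ Z.
rank ∂_1 = 4, rank ∂_2 = 6 ⇒ b_1 = 10 − 4 − 6 = 0; all invariant factors of ∂_2 are 1 so no torsion. So H_1 ≅ 0.
rank ∂_2 = 6, rank ∂_3 = 4 ⇒ b_2 = 10 − 6 − 4 = 0; all invariant factors of ∂_3 are 1 so no torsion. So H_2 ≅ 0.
rank ∂_3 = 4, rank ∂_4 = 0 ⇒ b_3 = 5 − 4 − 0 = 1. So H_3 ≅ Z.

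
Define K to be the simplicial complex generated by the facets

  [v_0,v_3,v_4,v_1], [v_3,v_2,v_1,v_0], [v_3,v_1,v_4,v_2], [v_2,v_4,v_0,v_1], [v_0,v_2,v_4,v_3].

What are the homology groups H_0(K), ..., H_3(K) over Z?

K has 5 vertices, 10 edges, 10 triangles, 5 3-simplices.
rank ∂_0 = 0, rank ∂_1 = 4 ⇒ b_0 = 5 − 0 − 4 = 1; all invariant factors of ∂_1 are 1 so no torsion. So H_0 ≅ Z.
rank ∂_1 = 4, rank ∂_2 = 6 ⇒ b_1 = 10 − 4 − 6 = 0; all invariant factors of ∂_2 are 1 so no torsion. So H_1 ≅ 0.
rank ∂_2 = 6, rank ∂_3 = 4 ⇒ b_2 = 10 − 6 − 4 = 0; all invariant factors of ∂_3 are 1 so no torsion. So H_2 ≅ 0.
rank ∂_3 = 4, rank ∂_4 = 0 ⇒ b_3 = 5 − 4 − 0 = 1. So H_3 ≅ Z.

H_0 ≅ Z,  H_1 = 0,  H_2 = 0,  H_3 ≅ Z.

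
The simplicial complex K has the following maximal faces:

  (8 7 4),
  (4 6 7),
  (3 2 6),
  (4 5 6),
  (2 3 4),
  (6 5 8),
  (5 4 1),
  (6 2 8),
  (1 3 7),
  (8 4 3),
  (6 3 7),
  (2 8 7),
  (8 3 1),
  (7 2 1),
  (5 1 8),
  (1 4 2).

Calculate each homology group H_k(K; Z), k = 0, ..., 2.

Take the total order 1 < 2 < 3 < 4 < 5 < 6 < 7 < 8 on the vertex set. Then K (dimension 2) consists of the simplices:

  0-simplices (8): [1], [2], [3], [4], [5], [6], [7], [8]
  1-simplices (24): (24 of them)
  2-simplices (16): [1,2,4], [1,2,7], [1,3,7], [1,3,8], [1,4,5], [1,5,8], [2,3,4], [2,3,6], [2,6,8], [2,7,8], [3,4,8], [3,6,7], [4,5,6], [4,6,7], [4,7,8], [5,6,8]

Hence C_0 ≅ Z^8, C_1 ≅ Z^24, C_2 ≅ Z^16.

The boundary map ∂_1: C_1 → C_0 is given by ∂[p,q] = [q] − [p]. For instance
  ∂[4,6] = [6] − [4].
The resulting 8×24 matrix has rank 7, and its Smith normal form has invariant factors (1,1,1,1,1,1,1).

The boundary map ∂_2: C_2 → C_1 sends each 2-simplex [p,q,r] to [q,r] − [p,r] + [p,q]. For instance
  ∂[1,4,5] = [4,5] − [1,5] + [1,4],
  ∂[4,5,6] = [5,6] − [4,6] + [4,5].
The resulting 24×16 matrix has rank 15, and its Smith normal form has invariant factors (1,1,1,1,1,1,1,1,1,1,1,1,1,1,1).

Now H_k = ker ∂_k / im ∂_{k+1}, so:

  H_0: rank C_0 − rank ∂_1 = 8 − 7 = 1, and the invariant factors of ∂_1 are all 1, so H_0 = Z.
  H_1: rank ker ∂_1 − rank ∂_2 = (24 − 7) − 15 = 2, and the invariant factors of ∂_2 are all 1, so H_1 = Z^2.
  H_2: rank ker ∂_2 − rank ∂_3 = (16 − 15) − 0 = 1, and there is no ∂_3, so H_2 = Z.

H_0 = Z,  H_1 = Z^2,  H_2 = Z.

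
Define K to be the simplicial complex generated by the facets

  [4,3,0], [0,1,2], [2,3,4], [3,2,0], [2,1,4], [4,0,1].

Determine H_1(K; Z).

Fix the vertex order 0 < 1 < 2 < 3 < 4 and write every simplex with vertices in increasing order. Then dim K = 2 and the simplices of K are:

  0-simplices (5): [0], [1], [2], [3], [4]
  1-simplices (9): [0,1], [0,2], [0,3], [0,4], [1,2], [1,4], [2,3], [2,4], [3,4]
  2-simplices (6): [0,1,2], [0,1,4], [0,2,3], [0,3,4], [1,2,4], [2,3,4]

giving chain groups C_0 ≅ Z^5, C_1 ≅ Z^9, C_2 ≅ Z^6.

Boundary ∂_1: C_1 → C_0 is given by ∂[p,q] = [q] − [p]. For instance
  ∂[0,3] = [3] − [0].
The resulting 5×9 matrix has rank 4, and its Smith normal form has invariant factors (1,1,1,1).

The boundary map ∂_2: C_2 → C_1 sends each 2-simplex [p,q,r] to [q,r] − [p,r] + [p,q]. For instance
  ∂[1,2,4] = [2,4] − [1,4] + [1,2],
  ∂[0,2,3] = [2,3] − [0,3] + [0,2].
The resulting 9×6 matrix has rank 5, and its Smith normal form has invariant factors (1,1,1,1,1).

From H_k ≅ ker(∂_k) / im(∂_{k+1}) we obtain:

  H_1: rank ker ∂_1 − rank ∂_2 = (9 − 4) − 5 = 0, and the invariant factors of ∂_2 are all 1, so H_1 = 0.

(K is a triangulation of the 2-sphere S^2.)

H_1 ≅ 0.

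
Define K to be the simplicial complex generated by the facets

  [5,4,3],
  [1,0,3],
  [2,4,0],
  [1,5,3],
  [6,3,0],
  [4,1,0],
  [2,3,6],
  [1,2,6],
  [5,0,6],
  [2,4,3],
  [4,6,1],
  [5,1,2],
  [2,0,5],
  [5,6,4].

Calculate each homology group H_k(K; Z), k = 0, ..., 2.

Order the vertices as 0 < 1 < 2 < 3 < 4 < 5 < 6. Listing each simplex with vertices in this order, K has dimension 2 with simplices:

  0-simplices (7): [0], [1], [2], [3], [4], [5], [6]
  1-simplices (21): [0,1], [0,2], [0,3], [0,4], [0,5], [0,6], [1,2], [1,3], [1,4], [1,5], [1,6], [2,3], [2,4], [2,5], [2,6], [3,4], [3,5], [3,6], [4,5], [4,6], [5,6]
  2-simplices (14): [0,1,3], [0,1,4], [0,2,4], [0,2,5], [0,3,6], [0,5,6], [1,2,5], [1,2,6], [1,3,5], [1,4,6], [2,3,4], [2,3,6], [3,4,5], [4,5,6]

giving chain groups C_0 ≅ Z^7, C_1 ≅ Z^21, C_2 ≅ Z^14.

Boundary ∂_1: C_1 → C_0 sends each edge [p,q] (with p < q) to q − p.
The resulting 7×21 matrix has rank 6, and its Smith normal form has invariant factors (1,1,1,1,1,1).

Boundary ∂_2: C_2 → C_1 sends each 2-simplex [p,q,r] to [q,r] − [p,r] + [p,q]. For instance
  ∂[0,2,4] = [2,4] − [0,4] + [0,2],
  ∂[4,5,6] = [5,6] − [4,6] + [4,5].
As a 21×14 matrix over Z this has rank 13, with invariant factors (1,1,1,1,1,1,1,1,1,1,1,1,1).

Reading off H_k = ker ∂_k / im ∂_{k+1}:

  H_0: rank C_0 − rank ∂_1 = 7 − 6 = 1, and the invariant factors of ∂_1 are all 1, so H_0 ≅ Z.
  H_1: rank ker ∂_1 − rank ∂_2 = (21 − 6) − 13 = 2, and the invariant factors of ∂_2 are all 1, so H_1 ≅ Z^2.
  H_2: rank ker ∂_2 − rank ∂_3 = (14 − 13) − 0 = 1, and there is no ∂_3, so H_2 ≅ Z.

As a check, the Euler characteristic is 7 − 21 + 14 = 0, which agrees with 1 − 2 + 1 = 0.

H_0 = Z,  H_1 = Z^2,  H_2 = Z.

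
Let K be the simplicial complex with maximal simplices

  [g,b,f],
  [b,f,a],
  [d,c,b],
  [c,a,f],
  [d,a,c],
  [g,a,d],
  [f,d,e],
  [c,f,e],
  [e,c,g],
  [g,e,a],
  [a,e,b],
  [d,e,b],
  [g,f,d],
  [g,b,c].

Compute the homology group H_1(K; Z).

Fix the vertex order a < b < c < d < e < f < g and write every simplex with vertices in increasing order. Then dim K = 2 and the simplices of K are:

  0-simplices (7): a, b, c, d, e, f, g
  1-simplices (21): ab, ac, ad, ae, af, ag, bc, bd, be, bf, bg, cd, ce, cf, cg, de, df, dg, ef, eg, fg
  2-simplices (14): abe, abf, acd, acf, adg, aeg, bcd, bcg, bde, bfg, cef, ceg, def, dfg

Hence C_0 ≅ Z^7, C_1 ≅ Z^21, C_2 ≅ Z^14.

Boundary ∂_1: C_1 → C_0 sends each edge [p,q] (with p < q) to q − p. For instance
  ∂ag = g − a.
The resulting 7×21 matrix has rank 6, and its Smith normal form has invariant factors (1,1,1,1,1,1).

Boundary ∂_2: C_2 → C_1 acts by ∂[p,q,r] = [q,r] − [p,r] + [p,q]. For instance
  ∂def = ef − df + de,
  ∂bcg = cg − bg + bc.
As a 21×14 matrix over Z this has rank 13, with invariant factors (1,1,1,1,1,1,1,1,1,1,1,1,1).

Now H_k = ker ∂_k / im ∂_{k+1}, so:

  H_1: rank ker ∂_1 − rank ∂_2 = (21 − 6) − 13 = 2, and the invariant factors of ∂_2 are all 1, so H_1 ≅ Z^2.

(K is a triangulation of the torus T^2.)

H_1 ≅ Z^2.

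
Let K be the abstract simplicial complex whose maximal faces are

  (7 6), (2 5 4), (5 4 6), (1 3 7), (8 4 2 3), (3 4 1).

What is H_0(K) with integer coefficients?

Fix the vertex order 1 < 2 < 3 < 4 < 5 < 6 < 7 < 8 and write every simplex with vertices in increasing order. Then dim K = 3 and the simplices of K are:

  0-simplices (8): [1], [2], [3], [4], [5], [6], [7], [8]
  1-simplices (15): [1,3], [1,4], [1,7], [2,3], [2,4], [2,5], [2,8], [3,4], [3,7], [3,8], [4,5], [4,6], [4,8], [5,6], [6,7]
  2-simplices (8): [1,3,4], [1,3,7], [2,3,4], [2,3,8], [2,4,5], [2,4,8], [3,4,8], [4,5,6]
  3-simplices (1): [2,3,4,8]

so the chain groups are C_0 ≅ Z^8, C_1 ≅ Z^15, C_2 ≅ Z^8, C_3 ≅ Z^1.

Boundary ∂_1: C_1 → C_0 maps an edge to its endpoints' difference, ∂[p,q] = q − p.
The resulting 8×15 matrix has rank 7, and its Smith normal form has invariant factors (1,1,1,1,1,1,1).

∂_2: C_2 → C_1 maps a triangle to the signed sum of its edges. For instance
  ∂[2,3,8] = [3,8] − [2,8] + [2,3],
  ∂[2,4,5] = [4,5] − [2,5] + [2,4].
This gives a 15×8 integer matrix of rank 7; reducing to Smith normal form yields diagonal entries (1,1,1,1,1,1,1).

Boundary ∂_3: C_3 → C_2 sends each 3-simplex σ to the alternating sum Σ_i (−1)^i (σ with its i-th vertex removed). For instance
  ∂[2,3,4,8] = [3,4,8] − [2,4,8] + [2,3,8] − [2,3,4].
As a 8×1 matrix over Z this has rank 1, with invariant factors (1).

Computing H_k = (kernel of ∂_k) / (image of ∂_{k+1}):

  H_0: rank C_0 − rank ∂_1 = 8 − 7 = 1, and the invariant factors of ∂_1 are all 1, so H_0 = Z.

H_0 ≅ Z.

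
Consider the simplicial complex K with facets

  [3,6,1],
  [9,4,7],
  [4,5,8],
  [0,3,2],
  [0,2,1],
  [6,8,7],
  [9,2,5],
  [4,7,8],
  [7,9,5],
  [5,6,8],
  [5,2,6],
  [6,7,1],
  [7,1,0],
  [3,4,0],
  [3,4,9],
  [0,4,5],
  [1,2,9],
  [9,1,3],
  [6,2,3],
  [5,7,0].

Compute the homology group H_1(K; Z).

Fix the vertex order 0 < 1 < 2 < 3 < 4 < 5 < 6 < 7 < 8 < 9 and write every simplex with vertices in increasing order. Then dim K = 2 and the simplices of K are:

  0-simplices (10): [0], [1], [2], [3], [4], [5], [6], [7], [8], [9]
  1-simplices (30): (30 of them)
  2-simplices (20): (20 of them)

giving chain groups C_0 ≅ Z^10, C_1 ≅ Z^30, C_2 ≅ Z^20.

∂_1: C_1 → C_0 sends each edge [p,q] (with p < q) to q − p. For instance
  ∂[2,9] = [9] − [2].
This gives a 10×30 integer matrix of rank 9; reducing to Smith normal form yields diagonal entries (1,1,1,1,1,1,1,1,1).

Boundary ∂_2: C_2 → C_1 maps a triangle to the signed sum of its edges. For instance
  ∂[2,5,9] = [5,9] − [2,9] + [2,5],
  ∂[0,2,3] = [2,3] − [0,3] + [0,2].
This gives a 30×20 integer matrix of rank 20; reducing to Smith normal form yields diagonal entries (1,1,1,1,1,1,1,1,1,1,1,1,1,1,1,1,1,1,1,2).

From H_k ≅ ker(∂_k) / im(∂_{k+1}) we obtain:

  H_1: rank ker ∂_1 − rank ∂_2 = (30 − 9) − 20 = 1, and ∂_2 has invariant factor 2 > 1, so H_1 = Z ⊕ Z/2Z.

H_1 ≅ Z ⊕ Z/2Z.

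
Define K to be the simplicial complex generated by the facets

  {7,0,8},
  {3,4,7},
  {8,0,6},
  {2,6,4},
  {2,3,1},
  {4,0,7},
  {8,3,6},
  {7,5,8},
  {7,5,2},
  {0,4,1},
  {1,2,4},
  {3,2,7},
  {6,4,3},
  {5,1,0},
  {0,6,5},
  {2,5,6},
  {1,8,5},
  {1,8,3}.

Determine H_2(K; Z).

H_2 ≅ 0.

Take the total order 0 < 1 < 2 < 3 < 4 < 5 < 6 < 7 < 8 on the vertex set. Then K (dimension 2) consists of the simplices:

  0-simplices (9): [0], [1], [2], [3], [4], [5], [6], [7], [8]
  1-simplices (27): (27 of them)
  2-simplices (18): [0,1,4], [0,1,5], [0,4,7], [0,5,6], [0,6,8], [0,7,8], [1,2,3], [1,2,4], [1,3,8], [1,5,8], [2,3,7], [2,4,6], [2,5,6], [2,5,7], [3,4,6], [3,4,7], [3,6,8], [5,7,8]

so the chain groups are C_0 ≅ Z^9, C_1 ≅ Z^27, C_2 ≅ Z^18.

∂_1: C_1 → C_0 maps an edge to its endpoints' difference, ∂[p,q] = q − p. For instance
  ∂[2,5] = [5] − [2].
The resulting 9×27 matrix has rank 8, and its Smith normal form has invariant factors (1,1,1,1,1,1,1,1).

The boundary map ∂_2: C_2 → C_1 maps a triangle to the signed sum of its edges. For instance
  ∂[2,3,7] = [3,7] − [2,7] + [2,3],
  ∂[1,2,4] = [2,4] − [1,4] + [1,2].
This gives a 27×18 integer matrix of rank 18; reducing to Smith normal form yields diagonal entries (1,1,1,1,1,1,1,1,1,1,1,1,1,1,1,1,1,2).

Computing H_k = (kernel of ∂_k) / (image of ∂_{k+1}):

  H_2: rank ker ∂_2 − rank ∂_3 = (18 − 18) − 0 = 0, and there is no ∂_3, so H_2 ≅ 0.

(K is a triangulation of the Klein bottle.)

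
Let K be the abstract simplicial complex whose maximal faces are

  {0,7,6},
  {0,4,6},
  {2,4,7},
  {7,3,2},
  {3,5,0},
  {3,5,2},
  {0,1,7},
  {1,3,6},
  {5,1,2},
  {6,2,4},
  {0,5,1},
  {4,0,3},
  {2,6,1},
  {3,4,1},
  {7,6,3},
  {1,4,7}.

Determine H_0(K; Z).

K has 8 vertices, 24 edges, 16 triangles.
rank ∂_0 = 0, rank ∂_1 = 7 ⇒ b_0 = 8 − 0 − 7 = 1; all invariant factors of ∂_1 are 1 so no torsion. So H_0 ≅ Z.

H_0 ≅ Z.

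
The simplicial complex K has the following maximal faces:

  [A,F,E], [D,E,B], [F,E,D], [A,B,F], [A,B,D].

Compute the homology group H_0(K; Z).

Order the vertices as A < B < D < E < F. Listing each simplex with vertices in this order, K has dimension 2 with simplices:

  0-simplices (5): A, B, D, E, F
  1-simplices (10): AB, AD, AE, AF, BD, BE, BF, DE, DF, EF
  2-simplices (5): ABD, ABF, AEF, BDE, DEF

Hence C_0 ≅ Z^5, C_1 ≅ Z^10, C_2 ≅ Z^5.

Boundary ∂_1: C_1 → C_0 is given by ∂[p,q] = [q] − [p]. For instance
  ∂BF = F − B.
This gives a 5×10 integer matrix of rank 4; reducing to Smith normal form yields diagonal entries (1,1,1,1).

Boundary ∂_2: C_2 → C_1 maps a triangle to the signed sum of its edges. For instance
  ∂AEF = EF − AF + AE,
  ∂DEF = EF − DF + DE.
The resulting 10×5 matrix has rank 5, and its Smith normal form has invariant factors (1,1,1,1,1).

Computing H_k = (kernel of ∂_k) / (image of ∂_{k+1}):

  H_0: rank C_0 − rank ∂_1 = 5 − 4 = 1, and the invariant factors of ∂_1 are all 1, so H_0 ≅ Z.

H_0 ≅ Z.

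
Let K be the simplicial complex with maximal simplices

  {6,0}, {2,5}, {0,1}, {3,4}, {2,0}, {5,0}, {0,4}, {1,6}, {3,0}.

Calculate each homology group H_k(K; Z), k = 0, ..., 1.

H_0 = Z,  H_1 = Z^3.

Order the vertices as 0 < 1 < 2 < 3 < 4 < 5 < 6. Listing each simplex with vertices in this order, K has dimension 1 with simplices:

  0-simplices (7): [0], [1], [2], [3], [4], [5], [6]
  1-simplices (9): [0,1], [0,2], [0,3], [0,4], [0,5], [0,6], [1,6], [2,5], [3,4]

so the chain groups are C_0 ≅ Z^7, C_1 ≅ Z^9.

Boundary ∂_1: C_1 → C_0 is given by ∂[p,q] = [q] − [p].
As a 7×9 matrix over Z this has rank 6, with invariant factors (1,1,1,1,1,1).

Reading off H_k = ker ∂_k / im ∂_{k+1}:

  H_0: rank C_0 − rank ∂_1 = 7 − 6 = 1, and the invariant factors of ∂_1 are all 1, so H_0 ≅ Z.
  H_1: rank ker ∂_1 − rank ∂_2 = (9 − 6) − 0 = 3, and there is no ∂_2, so H_1 ≅ Z^3.

As a check, the Euler characteristic is 7 − 9 = -2, which agrees with 1 − 3 = -2.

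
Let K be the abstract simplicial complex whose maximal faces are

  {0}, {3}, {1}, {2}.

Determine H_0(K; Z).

We work with the vertex ordering 0 < 1 < 2 < 3. The simplices of K, each written with vertices in increasing order, are:

  0-simplices (4): [0], [1], [2], [3]

Hence C_0 ≅ Z^4.

From H_k ≅ ker(∂_k) / im(∂_{k+1}) we obtain:

  H_0: rank C_0 − rank ∂_1 = 4 − 0 = 4, and there is no ∂_1, so H_0 ≅ Z^4.

(K is a triangulation of a set of 4 points.)

H_0 = Z^4.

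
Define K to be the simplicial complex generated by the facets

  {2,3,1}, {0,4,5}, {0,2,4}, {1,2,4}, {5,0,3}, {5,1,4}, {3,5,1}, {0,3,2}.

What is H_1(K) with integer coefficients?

H_1 = 0.

Fix the vertex order 0 < 1 < 2 < 3 < 4 < 5 and write every simplex with vertices in increasing order. Then dim K = 2 and the simplices of K are:

  0-simplices (6): [0], [1], [2], [3], [4], [5]
  1-simplices (12): [0,2], [0,3], [0,4], [0,5], [1,2], [1,3], [1,4], [1,5], [2,3], [2,4], [3,5], [4,5]
  2-simplices (8): [0,2,3], [0,2,4], [0,3,5], [0,4,5], [1,2,3], [1,2,4], [1,3,5], [1,4,5]

Hence C_0 ≅ Z^6, C_1 ≅ Z^12, C_2 ≅ Z^8.

The boundary map ∂_1: C_1 → C_0 is given by ∂[p,q] = [q] − [p].
The 6×12 boundary matrix has rank 5 and Smith normal form diag(1,1,1,1,1).

The boundary map ∂_2: C_2 → C_1 sends each 2-simplex [p,q,r] to [q,r] − [p,r] + [p,q]. For instance
  ∂[1,2,4] = [2,4] − [1,4] + [1,2],
  ∂[1,2,3] = [2,3] − [1,3] + [1,2].
This gives a 12×8 integer matrix of rank 7; reducing to Smith normal form yields diagonal entries (1,1,1,1,1,1,1).

Now H_k = ker ∂_k / im ∂_{k+1}, so:

  H_1: rank ker ∂_1 − rank ∂_2 = (12 − 5) − 7 = 0, and the invariant factors of ∂_2 are all 1, so H_1 ≅ 0.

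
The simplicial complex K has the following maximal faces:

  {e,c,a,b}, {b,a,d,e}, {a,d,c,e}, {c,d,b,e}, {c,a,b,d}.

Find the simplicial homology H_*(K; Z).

H_0 = Z,  H_1 = 0,  H_2 = 0,  H_3 = Z.

Order the vertices as a < b < c < d < e. Listing each simplex with vertices in this order, K has dimension 3 with simplices:

  0-simplices (5): a, b, c, d, e
  1-simplices (10): ab, ac, ad, ae, bc, bd, be, cd, ce, de
  2-simplices (10): abc, abd, abe, acd, ace, ade, bcd, bce, bde, cde
  3-simplices (5): abcd, abce, abde, acde, bcde

Hence C_0 ≅ Z^5, C_1 ≅ Z^10, C_2 ≅ Z^10, C_3 ≅ Z^5.

The boundary map ∂_1: C_1 → C_0 sends each edge [p,q] (with p < q) to q − p.
The resulting 5×10 matrix has rank 4, and its Smith normal form has invariant factors (1,1,1,1).

∂_2: C_2 → C_1 acts by ∂[p,q,r] = [q,r] − [p,r] + [p,q]. For instance
  ∂bce = ce − be + bc,
  ∂bde = de − be + bd.
This gives a 10×10 integer matrix of rank 6; reducing to Smith normal form yields diagonal entries (1,1,1,1,1,1).

Boundary ∂_3: C_3 → C_2 sends each 3-simplex σ to the alternating sum Σ_i (−1)^i (σ with its i-th vertex removed). For instance
  ∂abde = bde − ade + abe − abd,
  ∂abcd = bcd − acd + abd − abc.
This gives a 10×5 integer matrix of rank 4; reducing to Smith normal form yields diagonal entries (1,1,1,1).

Computing H_k = (kernel of ∂_k) / (image of ∂_{k+1}):

  H_0: rank C_0 − rank ∂_1 = 5 − 4 = 1, and the invariant factors of ∂_1 are all 1, so H_0 = Z.
  H_1: rank ker ∂_1 − rank ∂_2 = (10 − 4) − 6 = 0, and the invariant factors of ∂_2 are all 1, so H_1 = 0.
  H_2: rank ker ∂_2 − rank ∂_3 = (10 − 6) − 4 = 0, and the invariant factors of ∂_3 are all 1, so H_2 = 0.
  H_3: rank ker ∂_3 − rank ∂_4 = (5 − 4) − 0 = 1, and there is no ∂_4, so H_3 = Z.

As a check, the Euler characteristic is 5 − 10 + 10 − 5 = 0, which agrees with 1 − 0 + 0 − 1 = 0.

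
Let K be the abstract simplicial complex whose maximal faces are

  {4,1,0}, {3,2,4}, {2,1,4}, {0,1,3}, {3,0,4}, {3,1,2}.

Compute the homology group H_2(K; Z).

H_2 ≅ Z.

We work with the vertex ordering 0 < 1 < 2 < 3 < 4. The simplices of K, each written with vertices in increasing order, are:

  0-simplices (5): [0], [1], [2], [3], [4]
  1-simplices (9): [0,1], [0,3], [0,4], [1,2], [1,3], [1,4], [2,3], [2,4], [3,4]
  2-simplices (6): [0,1,3], [0,1,4], [0,3,4], [1,2,3], [1,2,4], [2,3,4]

so the chain groups are C_0 ≅ Z^5, C_1 ≅ Z^9, C_2 ≅ Z^6.

∂_1: C_1 → C_0 maps an edge to its endpoints' difference, ∂[p,q] = q − p.
The resulting 5×9 matrix has rank 4, and its Smith normal form has invariant factors (1,1,1,1).

The boundary map ∂_2: C_2 → C_1 sends each 2-simplex [p,q,r] to [q,r] − [p,r] + [p,q]. For instance
  ∂[0,3,4] = [3,4] − [0,4] + [0,3],
  ∂[1,2,4] = [2,4] − [1,4] + [1,2].
The 9×6 boundary matrix has rank 5 and Smith normal form diag(1,1,1,1,1).

Reading off H_k = ker ∂_k / im ∂_{k+1}:

  H_2: rank ker ∂_2 − rank ∂_3 = (6 − 5) − 0 = 1, and there is no ∂_3, so H_2 = Z.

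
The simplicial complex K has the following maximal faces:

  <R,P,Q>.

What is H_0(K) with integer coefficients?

H_0 = Z.

Fix the vertex order P < Q < R and write every simplex with vertices in increasing order. Then dim K = 2 and the simplices of K are:

  0-simplices (3): P, Q, R
  1-simplices (3): PQ, PR, QR
  2-simplices (1): PQR

so the chain groups are C_0 ≅ Z^3, C_1 ≅ Z^3, C_2 ≅ Z^1.

∂_1: C_1 → C_0 is given by ∂[p,q] = [q] − [p]. For instance
  ∂QR = R − Q.
This gives a 3×3 integer matrix of rank 2; reducing to Smith normal form yields diagonal entries (1,1).

The boundary map ∂_2: C_2 → C_1 acts by ∂[p,q,r] = [q,r] − [p,r] + [p,q]. For instance
  ∂PQR = QR − PR + PQ.
As a 3×1 matrix over Z this has rank 1, with invariant factors (1).

From H_k ≅ ker(∂_k) / im(∂_{k+1}) we obtain:

  H_0: rank C_0 − rank ∂_1 = 3 − 2 = 1, and the invariant factors of ∂_1 are all 1, so H_0 = Z.

(K is a triangulation of the 2-simplex.)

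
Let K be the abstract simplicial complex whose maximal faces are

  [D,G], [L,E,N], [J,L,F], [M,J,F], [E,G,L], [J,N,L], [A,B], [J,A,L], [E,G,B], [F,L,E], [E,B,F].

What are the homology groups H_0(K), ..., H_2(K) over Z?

H_0 ≅ Z,  H_1 ≅ Z,  H_2 = 0.

We work with the vertex ordering A < B < D < E < F < G < J < L < M < N. The simplices of K, each written with vertices in increasing order, are:

  0-simplices (10): A, B, D, E, F, G, J, L, M, N
  1-simplices (19): AB, AJ, AL, BE, BF, BG, DG, EF, EG, EL, EN, FJ, FL, FM, GL, JL, JM, JN, LN
  2-simplices (9): AJL, BEF, BEG, EFL, EGL, ELN, FJL, FJM, JLN

Hence C_0 ≅ Z^10, C_1 ≅ Z^19, C_2 ≅ Z^9.

The boundary map ∂_1: C_1 → C_0 maps an edge to its endpoints' difference, ∂[p,q] = q − p.
The 10×19 boundary matrix has rank 9 and Smith normal form diag(1,1,1,1,1,1,1,1,1).

Boundary ∂_2: C_2 → C_1 acts by ∂[p,q,r] = [q,r] − [p,r] + [p,q]. For instance
  ∂BEF = EF − BF + BE,
  ∂JLN = LN − JN + JL.
As a 19×9 matrix over Z this has rank 9, with invariant factors (1,1,1,1,1,1,1,1,1).

Computing H_k = (kernel of ∂_k) / (image of ∂_{k+1}):

  H_0: rank C_0 − rank ∂_1 = 10 − 9 = 1, and the invariant factors of ∂_1 are all 1, so H_0 ≅ Z.
  H_1: rank ker ∂_1 − rank ∂_2 = (19 − 9) − 9 = 1, and the invariant factors of ∂_2 are all 1, so H_1 ≅ Z.
  H_2: rank ker ∂_2 − rank ∂_3 = (9 − 9) − 0 = 0, and there is no ∂_3, so H_2 ≅ 0.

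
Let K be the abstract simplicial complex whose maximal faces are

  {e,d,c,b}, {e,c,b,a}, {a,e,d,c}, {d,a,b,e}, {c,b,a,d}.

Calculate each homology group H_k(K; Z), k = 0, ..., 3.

We work with the vertex ordering a < b < c < d < e. The simplices of K, each written with vertices in increasing order, are:

  0-simplices (5): a, b, c, d, e
  1-simplices (10): ab, ac, ad, ae, bc, bd, be, cd, ce, de
  2-simplices (10): abc, abd, abe, acd, ace, ade, bcd, bce, bde, cde
  3-simplices (5): abcd, abce, abde, acde, bcde

giving chain groups C_0 ≅ Z^5, C_1 ≅ Z^10, C_2 ≅ Z^10, C_3 ≅ Z^5.

The boundary map ∂_1: C_1 → C_0 sends each edge [p,q] (with p < q) to q − p.
This gives a 5×10 integer matrix of rank 4; reducing to Smith normal form yields diagonal entries (1,1,1,1).

Boundary ∂_2: C_2 → C_1 sends each 2-simplex [p,q,r] to [q,r] − [p,r] + [p,q]. For instance
  ∂bde = de − be + bd,
  ∂ace = ce − ae + ac.
The 10×10 boundary matrix has rank 6 and Smith normal form diag(1,1,1,1,1,1).

Boundary ∂_3: C_3 → C_2 sends each 3-simplex σ to the alternating sum Σ_i (−1)^i (σ with its i-th vertex removed). For instance
  ∂acde = cde − ade + ace − acd,
  ∂abcd = bcd − acd + abd − abc.
This gives a 10×5 integer matrix of rank 4; reducing to Smith normal form yields diagonal entries (1,1,1,1).

Now H_k = ker ∂_k / im ∂_{k+1}, so:

  H_0: rank C_0 − rank ∂_1 = 5 − 4 = 1, and the invariant factors of ∂_1 are all 1, so H_0 = Z.
  H_1: rank ker ∂_1 − rank ∂_2 = (10 − 4) − 6 = 0, and the invariant factors of ∂_2 are all 1, so H_1 = 0.
  H_2: rank ker ∂_2 − rank ∂_3 = (10 − 6) − 4 = 0, and the invariant factors of ∂_3 are all 1, so H_2 = 0.
  H_3: rank ker ∂_3 − rank ∂_4 = (5 − 4) − 0 = 1, and there is no ∂_4, so H_3 = Z.

(K is a triangulation of the 3-sphere S^3.)

H_0 ≅ Z,  H_1 = 0,  H_2 = 0,  H_3 ≅ Z.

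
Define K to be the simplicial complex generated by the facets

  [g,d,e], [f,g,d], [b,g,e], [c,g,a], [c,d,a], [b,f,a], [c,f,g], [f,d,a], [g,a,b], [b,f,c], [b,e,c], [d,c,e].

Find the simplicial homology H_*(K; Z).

H_0 = Z,  H_1 = Z/2,  H_2 = 0.

We work with the vertex ordering a < b < c < d < e < f < g. The simplices of K, each written with vertices in increasing order, are:

  0-simplices (7): a, b, c, d, e, f, g
  1-simplices (18): ab, ac, ad, af, ag, bc, be, bf, bg, cd, ce, cf, cg, de, df, dg, eg, fg
  2-simplices (12): abf, abg, acd, acg, adf, bce, bcf, beg, cde, cfg, deg, dfg

Hence C_0 ≅ Z^7, C_1 ≅ Z^18, C_2 ≅ Z^12.

Boundary ∂_1: C_1 → C_0 maps an edge to its endpoints' difference, ∂[p,q] = q − p.
This gives a 7×18 integer matrix of rank 6; reducing to Smith normal form yields diagonal entries (1,1,1,1,1,1).

Boundary ∂_2: C_2 → C_1 acts by ∂[p,q,r] = [q,r] − [p,r] + [p,q]. For instance
  ∂abg = bg − ag + ab,
  ∂cfg = fg − cg + cf.
The resulting 18×12 matrix has rank 12, and its Smith normal form has invariant factors (1,1,1,1,1,1,1,1,1,1,1,2).

Now H_k = ker ∂_k / im ∂_{k+1}, so:

  H_0: rank C_0 − rank ∂_1 = 7 − 6 = 1, and the invariant factors of ∂_1 are all 1, so H_0 ≅ Z.
  H_1: rank ker ∂_1 − rank ∂_2 = (18 − 6) − 12 = 0, and ∂_2 has invariant factor 2 > 1, so H_1 ≅ Z/2.
  H_2: rank ker ∂_2 − rank ∂_3 = (12 − 12) − 0 = 0, and there is no ∂_3, so H_2 ≅ 0.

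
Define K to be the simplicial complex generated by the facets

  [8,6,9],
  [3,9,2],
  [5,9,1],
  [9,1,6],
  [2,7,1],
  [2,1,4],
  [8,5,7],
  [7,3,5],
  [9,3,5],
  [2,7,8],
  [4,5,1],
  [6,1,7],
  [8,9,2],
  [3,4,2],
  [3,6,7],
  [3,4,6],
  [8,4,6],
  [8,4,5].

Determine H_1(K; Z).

H_1 ≅ Z^2.

Order the vertices as 1 < 2 < 3 < 4 < 5 < 6 < 7 < 8 < 9. Listing each simplex with vertices in this order, K has dimension 2 with simplices:

  0-simplices (9): [1], [2], [3], [4], [5], [6], [7], [8], [9]
  1-simplices (27): (27 of them)
  2-simplices (18): [1,2,4], [1,2,7], [1,4,5], [1,5,9], [1,6,7], [1,6,9], [2,3,4], [2,3,9], [2,7,8], [2,8,9], [3,4,6], [3,5,7], [3,5,9], [3,6,7], [4,5,8], [4,6,8], [5,7,8], [6,8,9]

so the chain groups are C_0 ≅ Z^9, C_1 ≅ Z^27, C_2 ≅ Z^18.

∂_1: C_1 → C_0 maps an edge to its endpoints' difference, ∂[p,q] = q − p. For instance
  ∂[3,6] = [6] − [3].
This gives a 9×27 integer matrix of rank 8; reducing to Smith normal form yields diagonal entries (1,1,1,1,1,1,1,1).

The boundary map ∂_2: C_2 → C_1 sends each 2-simplex [p,q,r] to [q,r] − [p,r] + [p,q]. For instance
  ∂[3,6,7] = [6,7] − [3,7] + [3,6],
  ∂[5,7,8] = [7,8] − [5,8] + [5,7].
The 27×18 boundary matrix has rank 17 and Smith normal form diag(1,1,1,1,1,1,1,1,1,1,1,1,1,1,1,1,1).

From H_k ≅ ker(∂_k) / im(∂_{k+1}) we obtain:

  H_1: rank ker ∂_1 − rank ∂_2 = (27 − 8) − 17 = 2, and the invariant factors of ∂_2 are all 1, so H_1 = Z^2.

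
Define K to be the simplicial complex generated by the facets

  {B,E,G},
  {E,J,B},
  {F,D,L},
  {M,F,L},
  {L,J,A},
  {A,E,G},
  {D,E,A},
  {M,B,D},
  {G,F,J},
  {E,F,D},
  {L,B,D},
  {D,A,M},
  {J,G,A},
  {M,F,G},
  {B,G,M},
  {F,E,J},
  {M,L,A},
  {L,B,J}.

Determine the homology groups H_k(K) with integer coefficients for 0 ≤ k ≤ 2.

We work with the vertex ordering A < B < D < E < F < G < J < L < M. The simplices of K, each written with vertices in increasing order, are:

  0-simplices (9): A, B, D, E, F, G, J, L, M
  1-simplices (27): AD, AE, AG, AJ, AL, AM, BD, BE, BG, BJ, BL, BM, DE, DF, DL, DM, EF, EG, EJ, FG, FJ, FL, FM, GJ, GM, JL, LM
  2-simplices (18): ADE, ADM, AEG, AGJ, AJL, ALM, BDL, BDM, BEG, BEJ, BGM, BJL, DEF, DFL, EFJ, FGJ, FGM, FLM

giving chain groups C_0 ≅ Z^9, C_1 ≅ Z^27, C_2 ≅ Z^18.

The boundary map ∂_1: C_1 → C_0 maps an edge to its endpoints' difference, ∂[p,q] = q − p. For instance
  ∂BL = L − B.
As a 9×27 matrix over Z this has rank 8, with invariant factors (1,1,1,1,1,1,1,1).

∂_2: C_2 → C_1 maps a triangle to the signed sum of its edges. For instance
  ∂ADM = DM − AM + AD,
  ∂BEG = EG − BG + BE.
The 27×18 boundary matrix has rank 18 and Smith normal form diag(1,1,1,1,1,1,1,1,1,1,1,1,1,1,1,1,1,2).

From H_k ≅ ker(∂_k) / im(∂_{k+1}) we obtain:

  H_0: rank C_0 − rank ∂_1 = 9 − 8 = 1, and the invariant factors of ∂_1 are all 1, so H_0 ≅ Z.
  H_1: rank ker ∂_1 − rank ∂_2 = (27 − 8) − 18 = 1, and ∂_2 has invariant factor 2 > 1, so H_1 ≅ Z ⊕ Z/2.
  H_2: rank ker ∂_2 − rank ∂_3 = (18 − 18) − 0 = 0, and there is no ∂_3, so H_2 ≅ 0.

H_0 ≅ Z,  H_1 ≅ Z ⊕ Z/2,  H_2 = 0.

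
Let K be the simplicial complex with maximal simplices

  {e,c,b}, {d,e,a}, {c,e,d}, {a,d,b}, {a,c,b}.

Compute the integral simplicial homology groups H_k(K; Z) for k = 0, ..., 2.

H_0 = Z,  H_1 = Z,  H_2 = 0.

Take the total order a < b < c < d < e on the vertex set. Then K (dimension 2) consists of the simplices:

  0-simplices (5): a, b, c, d, e
  1-simplices (10): ab, ac, ad, ae, bc, bd, be, cd, ce, de
  2-simplices (5): abc, abd, ade, bce, cde

giving chain groups C_0 ≅ Z^5, C_1 ≅ Z^10, C_2 ≅ Z^5.

∂_1: C_1 → C_0 sends each edge [p,q] (with p < q) to q − p. For instance
  ∂be = e − b.
As a 5×10 matrix over Z this has rank 4, with invariant factors (1,1,1,1).

∂_2: C_2 → C_1 sends each 2-simplex [p,q,r] to [q,r] − [p,r] + [p,q]. For instance
  ∂abd = bd − ad + ab,
  ∂abc = bc − ac + ab.
The resulting 10×5 matrix has rank 5, and its Smith normal form has invariant factors (1,1,1,1,1).

From H_k ≅ ker(∂_k) / im(∂_{k+1}) we obtain:

  H_0: rank C_0 − rank ∂_1 = 5 − 4 = 1, and the invariant factors of ∂_1 are all 1, so H_0 = Z.
  H_1: rank ker ∂_1 − rank ∂_2 = (10 − 4) − 5 = 1, and the invariant factors of ∂_2 are all 1, so H_1 = Z.
  H_2: rank ker ∂_2 − rank ∂_3 = (5 − 5) − 0 = 0, and there is no ∂_3, so H_2 = 0.

As a check, the Euler characteristic is 5 − 10 + 5 = 0, which agrees with 1 − 1 + 0 = 0.
(K is a triangulation of the Möbius band.)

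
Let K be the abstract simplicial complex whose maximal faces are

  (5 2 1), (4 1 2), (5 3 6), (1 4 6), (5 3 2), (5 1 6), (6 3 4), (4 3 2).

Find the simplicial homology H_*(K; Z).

We work with the vertex ordering 1 < 2 < 3 < 4 < 5 < 6. The simplices of K, each written with vertices in increasing order, are:

  0-simplices (6): [1], [2], [3], [4], [5], [6]
  1-simplices (12): [1,2], [1,4], [1,5], [1,6], [2,3], [2,4], [2,5], [3,4], [3,5], [3,6], [4,6], [5,6]
  2-simplices (8): [1,2,4], [1,2,5], [1,4,6], [1,5,6], [2,3,4], [2,3,5], [3,4,6], [3,5,6]

so the chain groups are C_0 ≅ Z^6, C_1 ≅ Z^12, C_2 ≅ Z^8.

Boundary ∂_1: C_1 → C_0 is given by ∂[p,q] = [q] − [p]. For instance
  ∂[2,4] = [4] − [2].
The resulting 6×12 matrix has rank 5, and its Smith normal form has invariant factors (1,1,1,1,1).

∂_2: C_2 → C_1 acts by ∂[p,q,r] = [q,r] − [p,r] + [p,q]. For instance
  ∂[2,3,5] = [3,5] − [2,5] + [2,3],
  ∂[2,3,4] = [3,4] − [2,4] + [2,3].
This gives a 12×8 integer matrix of rank 7; reducing to Smith normal form yields diagonal entries (1,1,1,1,1,1,1).

Reading off H_k = ker ∂_k / im ∂_{k+1}:

  H_0: rank C_0 − rank ∂_1 = 6 − 5 = 1, and the invariant factors of ∂_1 are all 1, so H_0 ≅ Z.
  H_1: rank ker ∂_1 − rank ∂_2 = (12 − 5) − 7 = 0, and the invariant factors of ∂_2 are all 1, so H_1 ≅ 0.
  H_2: rank ker ∂_2 − rank ∂_3 = (8 − 7) − 0 = 1, and there is no ∂_3, so H_2 ≅ Z.

H_0 ≅ Z,  H_1 = 0,  H_2 ≅ Z.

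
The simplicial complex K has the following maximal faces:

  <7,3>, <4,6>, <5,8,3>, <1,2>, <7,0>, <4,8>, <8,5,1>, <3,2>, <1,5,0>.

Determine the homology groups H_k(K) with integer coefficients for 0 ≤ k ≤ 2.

H_0 = Z,  H_1 = Z^2,  H_2 = 0.

Fix the vertex order 0 < 1 < 2 < 3 < 4 < 5 < 6 < 7 < 8 and write every simplex with vertices in increasing order. Then dim K = 2 and the simplices of K are:

  0-simplices (9): [0], [1], [2], [3], [4], [5], [6], [7], [8]
  1-simplices (13): [0,1], [0,5], [0,7], [1,2], [1,5], [1,8], [2,3], [3,5], [3,7], [3,8], [4,6], [4,8], [5,8]
  2-simplices (3): [0,1,5], [1,5,8], [3,5,8]

Hence C_0 ≅ Z^9, C_1 ≅ Z^13, C_2 ≅ Z^3.

Boundary ∂_1: C_1 → C_0 sends each edge [p,q] (with p < q) to q − p. For instance
  ∂[4,8] = [8] − [4].
The 9×13 boundary matrix has rank 8 and Smith normal form diag(1,1,1,1,1,1,1,1).

Boundary ∂_2: C_2 → C_1 sends each 2-simplex [p,q,r] to [q,r] − [p,r] + [p,q]. For instance
  ∂[0,1,5] = [1,5] − [0,5] + [0,1],
  ∂[1,5,8] = [5,8] − [1,8] + [1,5].
The 13×3 boundary matrix has rank 3 and Smith normal form diag(1,1,1).

Now H_k = ker ∂_k / im ∂_{k+1}, so:

  H_0: rank C_0 − rank ∂_1 = 9 − 8 = 1, and the invariant factors of ∂_1 are all 1, so H_0 = Z.
  H_1: rank ker ∂_1 − rank ∂_2 = (13 − 8) − 3 = 2, and the invariant factors of ∂_2 are all 1, so H_1 = Z^2.
  H_2: rank ker ∂_2 − rank ∂_3 = (3 − 3) − 0 = 0, and there is no ∂_3, so H_2 = 0.

As a check, the Euler characteristic is 9 − 13 + 3 = -1, which agrees with 1 − 2 + 0 = -1.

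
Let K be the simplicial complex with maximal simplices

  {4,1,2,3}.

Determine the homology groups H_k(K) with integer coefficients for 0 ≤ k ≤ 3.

H_0 = Z,  H_1 = 0,  H_2 = 0,  H_3 = 0.

Order the vertices as 1 < 2 < 3 < 4. Listing each simplex with vertices in this order, K has dimension 3 with simplices:

  0-simplices (4): [1], [2], [3], [4]
  1-simplices (6): [1,2], [1,3], [1,4], [2,3], [2,4], [3,4]
  2-simplices (4): [1,2,3], [1,2,4], [1,3,4], [2,3,4]
  3-simplices (1): [1,2,3,4]

Hence C_0 ≅ Z^4, C_1 ≅ Z^6, C_2 ≅ Z^4, C_3 ≅ Z^1.

The boundary map ∂_1: C_1 → C_0 maps an edge to its endpoints' difference, ∂[p,q] = q − p.
The resulting 4×6 matrix has rank 3, and its Smith normal form has invariant factors (1,1,1).

Boundary ∂_2: C_2 → C_1 acts by ∂[p,q,r] = [q,r] − [p,r] + [p,q]. For instance
  ∂[1,3,4] = [3,4] − [1,4] + [1,3],
  ∂[1,2,4] = [2,4] − [1,4] + [1,2].
The resulting 6×4 matrix has rank 3, and its Smith normal form has invariant factors (1,1,1).

The boundary map ∂_3: C_3 → C_2 sends each 3-simplex σ to the alternating sum Σ_i (−1)^i (σ with its i-th vertex removed). For instance
  ∂[1,2,3,4] = [2,3,4] − [1,3,4] + [1,2,4] − [1,2,3].
This gives a 4×1 integer matrix of rank 1; reducing to Smith normal form yields diagonal entries (1).

Now H_k = ker ∂_k / im ∂_{k+1}, so:

  H_0: rank C_0 − rank ∂_1 = 4 − 3 = 1, and the invariant factors of ∂_1 are all 1, so H_0 = Z.
  H_1: rank ker ∂_1 − rank ∂_2 = (6 − 3) − 3 = 0, and the invariant factors of ∂_2 are all 1, so H_1 = 0.
  H_2: rank ker ∂_2 − rank ∂_3 = (4 − 3) − 1 = 0, and the invariant factors of ∂_3 are all 1, so H_2 = 0.
  H_3: rank ker ∂_3 − rank ∂_4 = (1 − 1) − 0 = 0, and there is no ∂_4, so H_3 = 0.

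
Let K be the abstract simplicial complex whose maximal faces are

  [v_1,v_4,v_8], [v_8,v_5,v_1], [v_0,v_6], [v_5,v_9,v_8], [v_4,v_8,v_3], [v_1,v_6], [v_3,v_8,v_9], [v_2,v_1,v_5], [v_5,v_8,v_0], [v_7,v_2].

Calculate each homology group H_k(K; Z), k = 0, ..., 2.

H_0 = Z,  H_1 = Z,  H_2 = 0.

Fix the vertex order v_0 < v_1 < v_2 < v_3 < v_4 < v_5 < v_6 < v_7 < v_8 < v_9 and write every simplex with vertices in increasing order. Then dim K = 2 and the simplices of K are:

  0-simplices (10): [v_0], [v_1], [v_2], [v_3], [v_4], [v_5], [v_6], [v_7], [v_8], [v_9]
  1-simplices (17): (17 of them)
  2-simplices (7): [v_0,v_5,v_8], [v_1,v_2,v_5], [v_1,v_4,v_8], [v_1,v_5,v_8], [v_3,v_4,v_8], [v_3,v_8,v_9], [v_5,v_8,v_9]

Hence C_0 ≅ Z^10, C_1 ≅ Z^17, C_2 ≅ Z^7.

Boundary ∂_1: C_1 → C_0 is given by ∂[p,q] = [q] − [p]. For instance
  ∂[v_1,v_6] = [v_6] − [v_1].
The resulting 10×17 matrix has rank 9, and its Smith normal form has invariant factors (1,1,1,1,1,1,1,1,1).

Boundary ∂_2: C_2 → C_1 sends each 2-simplex [p,q,r] to [q,r] − [p,r] + [p,q]. For instance
  ∂[v_1,v_4,v_8] = [v_4,v_8] − [v_1,v_8] + [v_1,v_4],
  ∂[v_3,v_4,v_8] = [v_4,v_8] − [v_3,v_8] + [v_3,v_4].
The 17×7 boundary matrix has rank 7 and Smith normal form diag(1,1,1,1,1,1,1).

Computing H_k = (kernel of ∂_k) / (image of ∂_{k+1}):

  H_0: rank C_0 − rank ∂_1 = 10 − 9 = 1, and the invariant factors of ∂_1 are all 1, so H_0 ≅ Z.
  H_1: rank ker ∂_1 − rank ∂_2 = (17 − 9) − 7 = 1, and the invariant factors of ∂_2 are all 1, so H_1 ≅ Z.
  H_2: rank ker ∂_2 − rank ∂_3 = (7 − 7) − 0 = 0, and there is no ∂_3, so H_2 ≅ 0.

As a check, the Euler characteristic is 10 − 17 + 7 = 0, which agrees with 1 − 1 + 0 = 0.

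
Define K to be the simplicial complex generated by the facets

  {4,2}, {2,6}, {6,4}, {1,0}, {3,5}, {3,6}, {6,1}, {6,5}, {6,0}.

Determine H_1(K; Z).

Take the total order 0 < 1 < 2 < 3 < 4 < 5 < 6 on the vertex set. Then K (dimension 1) consists of the simplices:

  0-simplices (7): [0], [1], [2], [3], [4], [5], [6]
  1-simplices (9): [0,1], [0,6], [1,6], [2,4], [2,6], [3,5], [3,6], [4,6], [5,6]

so the chain groups are C_0 ≅ Z^7, C_1 ≅ Z^9.

∂_1: C_1 → C_0 is given by ∂[p,q] = [q] − [p]. For instance
  ∂[2,4] = [4] − [2].
The 7×9 boundary matrix has rank 6 and Smith normal form diag(1,1,1,1,1,1).

Reading off H_k = ker ∂_k / im ∂_{k+1}:

  H_1: rank ker ∂_1 − rank ∂_2 = (9 − 6) − 0 = 3, and there is no ∂_2, so H_1 ≅ Z^3.

H_1 ≅ Z^3.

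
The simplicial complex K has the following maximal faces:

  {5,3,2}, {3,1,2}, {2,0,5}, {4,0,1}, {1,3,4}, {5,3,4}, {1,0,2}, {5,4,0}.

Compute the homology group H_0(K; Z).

H_0 = Z.

Take the total order 0 < 1 < 2 < 3 < 4 < 5 on the vertex set. Then K (dimension 2) consists of the simplices:

  0-simplices (6): [0], [1], [2], [3], [4], [5]
  1-simplices (12): [0,1], [0,2], [0,4], [0,5], [1,2], [1,3], [1,4], [2,3], [2,5], [3,4], [3,5], [4,5]
  2-simplices (8): [0,1,2], [0,1,4], [0,2,5], [0,4,5], [1,2,3], [1,3,4], [2,3,5], [3,4,5]

giving chain groups C_0 ≅ Z^6, C_1 ≅ Z^12, C_2 ≅ Z^8.

∂_1: C_1 → C_0 maps an edge to its endpoints' difference, ∂[p,q] = q − p.
The resulting 6×12 matrix has rank 5, and its Smith normal form has invariant factors (1,1,1,1,1).

The boundary map ∂_2: C_2 → C_1 sends each 2-simplex [p,q,r] to [q,r] − [p,r] + [p,q]. For instance
  ∂[2,3,5] = [3,5] − [2,5] + [2,3],
  ∂[1,3,4] = [3,4] − [1,4] + [1,3].
As a 12×8 matrix over Z this has rank 7, with invariant factors (1,1,1,1,1,1,1).

Computing H_k = (kernel of ∂_k) / (image of ∂_{k+1}):

  H_0: rank C_0 − rank ∂_1 = 6 − 5 = 1, and the invariant factors of ∂_1 are all 1, so H_0 ≅ Z.

(K is a triangulation of the 2-sphere S^2.)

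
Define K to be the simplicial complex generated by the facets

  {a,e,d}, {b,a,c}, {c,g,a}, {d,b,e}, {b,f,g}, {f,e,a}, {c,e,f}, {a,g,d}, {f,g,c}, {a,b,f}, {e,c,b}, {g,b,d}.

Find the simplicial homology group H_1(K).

Order the vertices as a < b < c < d < e < f < g. Listing each simplex with vertices in this order, K has dimension 2 with simplices:

  0-simplices (7): a, b, c, d, e, f, g
  1-simplices (18): ab, ac, ad, ae, af, ag, bc, bd, be, bf, bg, ce, cf, cg, de, dg, ef, fg
  2-simplices (12): abc, abf, acg, ade, adg, aef, bce, bde, bdg, bfg, cef, cfg

giving chain groups C_0 ≅ Z^7, C_1 ≅ Z^18, C_2 ≅ Z^12.

∂_1: C_1 → C_0 sends each edge [p,q] (with p < q) to q − p.
The 7×18 boundary matrix has rank 6 and Smith normal form diag(1,1,1,1,1,1).

Boundary ∂_2: C_2 → C_1 acts by ∂[p,q,r] = [q,r] − [p,r] + [p,q]. For instance
  ∂cef = ef − cf + ce,
  ∂bfg = fg − bg + bf.
This gives a 18×12 integer matrix of rank 12; reducing to Smith normal form yields diagonal entries (1,1,1,1,1,1,1,1,1,1,1,2).

Reading off H_k = ker ∂_k / im ∂_{k+1}:

  H_1: rank ker ∂_1 − rank ∂_2 = (18 − 6) − 12 = 0, and ∂_2 has invariant factor 2 > 1, so H_1 ≅ Z/2Z.

(K is a triangulation of the real projective plane RP^2.)

H_1 = Z/2Z.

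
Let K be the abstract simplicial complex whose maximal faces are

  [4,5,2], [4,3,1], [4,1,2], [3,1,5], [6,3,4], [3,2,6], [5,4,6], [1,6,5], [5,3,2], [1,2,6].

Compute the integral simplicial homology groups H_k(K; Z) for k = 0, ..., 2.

Take the total order 1 < 2 < 3 < 4 < 5 < 6 on the vertex set. Then K (dimension 2) consists of the simplices:

  0-simplices (6): [1], [2], [3], [4], [5], [6]
  1-simplices (15): [1,2], [1,3], [1,4], [1,5], [1,6], [2,3], [2,4], [2,5], [2,6], [3,4], [3,5], [3,6], [4,5], [4,6], [5,6]
  2-simplices (10): [1,2,4], [1,2,6], [1,3,4], [1,3,5], [1,5,6], [2,3,5], [2,3,6], [2,4,5], [3,4,6], [4,5,6]

so the chain groups are C_0 ≅ Z^6, C_1 ≅ Z^15, C_2 ≅ Z^10.

The boundary map ∂_1: C_1 → C_0 is given by ∂[p,q] = [q] − [p].
As a 6×15 matrix over Z this has rank 5, with invariant factors (1,1,1,1,1).

∂_2: C_2 → C_1 sends each 2-simplex [p,q,r] to [q,r] − [p,r] + [p,q]. For instance
  ∂[1,2,6] = [2,6] − [1,6] + [1,2],
  ∂[1,3,5] = [3,5] − [1,5] + [1,3].
This gives a 15×10 integer matrix of rank 10; reducing to Smith normal form yields diagonal entries (1,1,1,1,1,1,1,1,1,2).

From H_k ≅ ker(∂_k) / im(∂_{k+1}) we obtain:

  H_0: rank C_0 − rank ∂_1 = 6 − 5 = 1, and the invariant factors of ∂_1 are all 1, so H_0 ≅ Z.
  H_1: rank ker ∂_1 − rank ∂_2 = (15 − 5) − 10 = 0, and ∂_2 has invariant factor 2 > 1, so H_1 ≅ Z/2.
  H_2: rank ker ∂_2 − rank ∂_3 = (10 − 10) − 0 = 0, and there is no ∂_3, so H_2 ≅ 0.

As a check, the Euler characteristic is 6 − 15 + 10 = 1, which agrees with 1 − 0 + 0 = 1.

H_0 ≅ Z,  H_1 ≅ Z/2,  H_2 = 0.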